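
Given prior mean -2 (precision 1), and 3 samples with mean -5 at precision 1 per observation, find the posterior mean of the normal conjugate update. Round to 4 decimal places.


The posterior mean is a precision-weighted average of prior and data.
Post. prec. = 1 + 3 = 4
Post. mean = (-2 + -15)/4 = -17/4 = -4.25

-4.25


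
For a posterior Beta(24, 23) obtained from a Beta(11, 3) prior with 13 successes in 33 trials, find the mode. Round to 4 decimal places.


Mode = (alpha - 1) / (alpha + beta - 2)
= 23 / 45
= 0.5111

0.5111


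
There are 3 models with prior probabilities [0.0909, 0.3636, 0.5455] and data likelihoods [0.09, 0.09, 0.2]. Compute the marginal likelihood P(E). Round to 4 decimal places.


P(E) = sum over models of P(M_i) * P(E|M_i)
= 0.0909*0.09 + 0.3636*0.09 + 0.5455*0.2
= 0.15

0.15


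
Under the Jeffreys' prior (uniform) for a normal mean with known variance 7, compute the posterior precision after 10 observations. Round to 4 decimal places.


Prior precision = 0 (flat prior).
Post. prec. = 0 + n/var = 10/7 = 1.4286

1.4286


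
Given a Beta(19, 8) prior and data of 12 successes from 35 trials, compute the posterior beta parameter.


Number of failures = 35 - 12 = 23
Posterior beta = 8 + 23 = 31

31


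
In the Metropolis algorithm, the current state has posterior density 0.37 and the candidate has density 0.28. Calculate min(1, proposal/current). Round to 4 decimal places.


Ratio = 0.28/0.37 = 0.7568
Acceptance probability = min(1, 0.7568)
= 0.7568

0.7568


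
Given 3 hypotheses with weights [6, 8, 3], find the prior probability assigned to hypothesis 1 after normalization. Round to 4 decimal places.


To normalize, divide each weight by the sum of all weights.
Sum = 17
Prior(H1) = 6/17 = 0.3529

0.3529


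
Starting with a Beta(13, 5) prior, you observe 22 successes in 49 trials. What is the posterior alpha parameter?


For a Beta-Binomial conjugate model:
Posterior alpha = prior alpha + number of successes
= 13 + 22 = 35

35


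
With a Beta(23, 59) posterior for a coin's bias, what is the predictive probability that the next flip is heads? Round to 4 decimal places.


The predictive probability equals the posterior mean.
P(next = heads) = alpha / (alpha + beta)
= 23 / 82 = 0.2805

0.2805


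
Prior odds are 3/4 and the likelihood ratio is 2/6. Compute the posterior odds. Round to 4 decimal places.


Posterior odds = prior odds * likelihood ratio
= (3/4) * (2/6)
= 6 / 24
= 0.25

0.25


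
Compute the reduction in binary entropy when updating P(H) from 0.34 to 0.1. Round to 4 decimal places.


H_before = -p*log2(p) - (1-p)*log2(1-p) for p=0.34: 0.9248
H_after for p=0.1: 0.469
Reduction = 0.9248 - 0.469 = 0.4558

0.4558


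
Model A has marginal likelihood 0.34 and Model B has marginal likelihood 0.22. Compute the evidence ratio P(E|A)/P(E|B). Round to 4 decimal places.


Evidence ratio = P(E|A) / P(E|B)
= 0.34 / 0.22
= 1.5455

1.5455


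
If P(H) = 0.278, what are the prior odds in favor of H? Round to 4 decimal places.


Prior odds = P(H) / (1 - P(H))
= 0.278 / 0.722
= 0.385

0.385


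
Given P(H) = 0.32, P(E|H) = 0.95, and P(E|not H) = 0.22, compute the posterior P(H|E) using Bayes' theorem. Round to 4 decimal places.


By Bayes' theorem: P(H|E) = P(E|H)*P(H) / P(E)
P(E) = P(E|H)*P(H) + P(E|not H)*P(not H)
P(E) = 0.95*0.32 + 0.22*0.68 = 0.4536
P(H|E) = 0.95*0.32 / 0.4536 = 0.6702

0.6702


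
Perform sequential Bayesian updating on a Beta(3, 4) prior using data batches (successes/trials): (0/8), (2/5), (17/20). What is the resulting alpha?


Accumulate successes: 19
Posterior alpha = prior alpha + sum of successes
= 3 + 19 = 22

22


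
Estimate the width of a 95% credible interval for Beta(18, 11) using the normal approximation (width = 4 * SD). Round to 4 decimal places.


For Beta(a,b): Var = ab/((a+b)^2(a+b+1))
Var = 0.0078, SD = 0.0886
Approximate 95% CI width = 4 * 0.0886 = 0.3544

0.3544


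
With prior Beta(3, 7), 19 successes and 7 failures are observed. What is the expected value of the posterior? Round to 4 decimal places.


Posterior = Beta(22, 14)
E[theta] = alpha/(alpha+beta)
= 22/36 = 0.6111

0.6111


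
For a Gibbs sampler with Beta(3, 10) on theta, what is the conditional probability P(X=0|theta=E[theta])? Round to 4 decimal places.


E[theta] = 3/(3+10) = 0.2308
P(X=0|theta) = 1 - theta = 0.7692

0.7692


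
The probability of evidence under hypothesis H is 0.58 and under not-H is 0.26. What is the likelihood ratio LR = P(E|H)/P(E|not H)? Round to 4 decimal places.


LR = 0.58 / 0.26
= 2.2308

2.2308


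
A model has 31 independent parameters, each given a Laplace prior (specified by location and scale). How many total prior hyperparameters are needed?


Each Laplace prior needs 2 hyperparameters (location and scale).
Total = 2 * 31 = 62

62


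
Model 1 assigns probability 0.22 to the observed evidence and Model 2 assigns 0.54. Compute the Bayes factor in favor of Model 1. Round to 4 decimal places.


BF = P(data|M1) / P(data|M2)
= 0.22 / 0.54 = 0.4074

0.4074


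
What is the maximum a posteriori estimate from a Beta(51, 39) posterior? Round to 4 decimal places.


The MAP estimate equals the mode of the distribution.
Mode of Beta(a,b) = (a-1)/(a+b-2)
= 50/88
= 0.5682

0.5682


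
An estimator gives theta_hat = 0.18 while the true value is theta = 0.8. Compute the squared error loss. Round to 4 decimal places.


The squared error loss is (theta_hat - theta)^2
= (0.18 - 0.8)^2
= (-0.62)^2 = 0.3844

0.3844


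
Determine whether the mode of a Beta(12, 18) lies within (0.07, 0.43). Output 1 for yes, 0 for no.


First find the mode: (a-1)/(a+b-2) = 0.3929
Is 0.3929 in (0.07, 0.43)? 1

1


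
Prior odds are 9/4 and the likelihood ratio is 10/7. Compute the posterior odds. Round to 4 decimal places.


Posterior odds = prior odds * likelihood ratio
= (9/4) * (10/7)
= 90 / 28
= 3.2143

3.2143


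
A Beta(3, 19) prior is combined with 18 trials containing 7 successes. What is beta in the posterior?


In conjugate updating:
beta_posterior = beta_prior + (n - k)
= 19 + (18 - 7)
= 19 + 11 = 30

30


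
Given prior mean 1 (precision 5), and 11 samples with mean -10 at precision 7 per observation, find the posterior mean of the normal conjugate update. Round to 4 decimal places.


The posterior mean is a precision-weighted average of prior and data.
Post. prec. = 5 + 77 = 82
Post. mean = (5 + -770)/82 = -765/82 = -9.3293

-9.3293


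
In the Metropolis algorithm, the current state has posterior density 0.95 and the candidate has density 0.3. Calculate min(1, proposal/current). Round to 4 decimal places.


Ratio = 0.3/0.95 = 0.3158
Acceptance probability = min(1, 0.3158)
= 0.3158

0.3158


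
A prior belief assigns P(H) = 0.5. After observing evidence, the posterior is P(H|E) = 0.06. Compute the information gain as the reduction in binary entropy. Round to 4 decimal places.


H(prior) = -0.5*log2(0.5) - 0.5*log2(0.5)
= 1.0
H(post) = -0.06*log2(0.06) - 0.94*log2(0.94)
= 0.3274
IG = 1.0 - 0.3274 = 0.6726

0.6726


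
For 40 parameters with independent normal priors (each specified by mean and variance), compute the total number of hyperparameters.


A normal prior has 2 hyperparameters per parameter.
Total = 40 * 2 = 80

80


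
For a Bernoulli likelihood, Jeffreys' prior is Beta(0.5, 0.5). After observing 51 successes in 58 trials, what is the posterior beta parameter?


Jeffreys' prior for Bernoulli is Beta(0.5, 0.5).
Posterior is Beta(0.5 + k, 0.5 + n - k).
Posterior beta = 0.5 + (n - k) = 0.5 + 7 = 7.5

7.5


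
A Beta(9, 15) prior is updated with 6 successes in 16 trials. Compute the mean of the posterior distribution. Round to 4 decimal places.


After update: Beta(15, 25)
Mean = 15 / (15 + 25) = 15 / 40
= 0.375

0.375


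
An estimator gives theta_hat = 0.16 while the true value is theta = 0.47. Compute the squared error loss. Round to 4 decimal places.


The squared error loss is (theta_hat - theta)^2
= (0.16 - 0.47)^2
= (-0.31)^2 = 0.0961

0.0961


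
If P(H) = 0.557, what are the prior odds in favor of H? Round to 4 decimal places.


Prior odds = P(H) / (1 - P(H))
= 0.557 / 0.443
= 1.2573

1.2573


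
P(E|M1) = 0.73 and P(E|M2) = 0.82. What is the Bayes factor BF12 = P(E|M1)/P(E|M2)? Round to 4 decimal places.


Bayes factor BF12 = P(E|M1) / P(E|M2)
= 0.73 / 0.82
= 0.8902

0.8902


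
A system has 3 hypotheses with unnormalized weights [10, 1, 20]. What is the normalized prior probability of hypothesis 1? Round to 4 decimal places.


The normalized prior is the weight divided by the total.
Total weight = 31
P(H1) = 10 / 31 = 0.3226

0.3226


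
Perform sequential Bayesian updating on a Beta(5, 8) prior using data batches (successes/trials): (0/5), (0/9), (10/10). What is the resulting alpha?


Accumulate successes: 10
Posterior alpha = prior alpha + sum of successes
= 5 + 10 = 15

15


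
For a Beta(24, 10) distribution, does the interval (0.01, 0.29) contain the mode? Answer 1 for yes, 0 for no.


Mode of Beta(a,b) = (a-1)/(a+b-2)
= (24-1)/(24+10-2) = 0.7188
Check: 0.01 <= 0.7188 <= 0.29?
Result: 0

0


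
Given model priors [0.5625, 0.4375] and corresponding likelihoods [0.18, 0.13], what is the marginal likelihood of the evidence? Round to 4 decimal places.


P(E) = sum_i P(M_i) P(E|M_i)
= 0.1012 + 0.0569
= 0.1581

0.1581


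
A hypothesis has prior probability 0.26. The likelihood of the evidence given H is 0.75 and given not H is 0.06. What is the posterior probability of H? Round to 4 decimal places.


Using Bayes' theorem:
P(E) = 0.26 * 0.75 + 0.74 * 0.06
P(E) = 0.2394
P(H|E) = (0.26 * 0.75) / 0.2394 = 0.8145

0.8145


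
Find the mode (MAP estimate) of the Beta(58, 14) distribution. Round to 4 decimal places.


For Beta(a,b) with a,b > 1:
Mode = (a-1)/(a+b-2) = (58-1)/(72-2)
= 57/70 = 0.8143

0.8143


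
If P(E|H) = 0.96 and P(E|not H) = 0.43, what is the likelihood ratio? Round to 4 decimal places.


Likelihood ratio = P(E|H) / P(E|not H)
= 0.96 / 0.43
= 2.2326

2.2326


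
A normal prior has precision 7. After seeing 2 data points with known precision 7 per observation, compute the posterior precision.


In the conjugate normal model, precisions add:
tau_posterior = tau_prior + n * tau_data
= 7 + 2*7 = 21

21


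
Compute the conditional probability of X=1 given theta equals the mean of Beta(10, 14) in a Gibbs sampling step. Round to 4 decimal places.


Mean of Beta(10, 14) = 0.4167
P(X=1 | theta=0.4167) = 0.4167

0.4167


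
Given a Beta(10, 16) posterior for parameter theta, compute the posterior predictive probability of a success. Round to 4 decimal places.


For a Beta-Bernoulli model, the predictive probability is the mean:
P(success) = 10/(10+16) = 10/26 = 0.3846

0.3846


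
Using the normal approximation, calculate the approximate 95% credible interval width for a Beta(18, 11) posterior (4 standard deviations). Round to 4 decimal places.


Var(Beta) = 18*11/(29^2 * 30) = 0.0078
SD = 0.0886
Width ~ 4*SD = 0.3544

0.3544


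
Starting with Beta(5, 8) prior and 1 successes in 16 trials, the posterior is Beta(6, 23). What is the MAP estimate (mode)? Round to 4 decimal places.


The mode of Beta(a, b) when a > 1 and b > 1 is (a-1)/(a+b-2)
= (6 - 1) / (6 + 23 - 2)
= 5 / 27
= 0.1852

0.1852


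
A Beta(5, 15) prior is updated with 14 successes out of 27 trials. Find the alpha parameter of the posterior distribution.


In the Beta-Binomial conjugate update:
alpha_post = alpha_prior + successes
= 5 + 14
= 19

19


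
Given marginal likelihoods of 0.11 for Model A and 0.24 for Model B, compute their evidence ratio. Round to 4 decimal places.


Ratio = ML(A) / ML(B) = 0.11/0.24
= 0.4583

0.4583


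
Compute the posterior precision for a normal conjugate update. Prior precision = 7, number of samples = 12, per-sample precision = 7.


tau_post = tau_0 + n * tau
= 7 + 12 * 7 = 91

91


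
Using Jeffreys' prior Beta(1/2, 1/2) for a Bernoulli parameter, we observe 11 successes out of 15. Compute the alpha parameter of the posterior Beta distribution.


Conjugate update: Beta(0.5 + k, 0.5 + n - k).
k = 11, n - k = 4
Posterior alpha = 0.5 + k = 0.5 + 11 = 11.5

11.5


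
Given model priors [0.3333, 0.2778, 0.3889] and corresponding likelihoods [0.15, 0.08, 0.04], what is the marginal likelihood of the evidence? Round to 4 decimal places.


P(E) = sum_i P(M_i) P(E|M_i)
= 0.05 + 0.0222 + 0.0156
= 0.0878

0.0878


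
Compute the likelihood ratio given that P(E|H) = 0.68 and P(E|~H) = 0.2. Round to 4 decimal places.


LR = P(E|H) / P(E|~H)
= 0.68 / 0.2 = 3.4

3.4


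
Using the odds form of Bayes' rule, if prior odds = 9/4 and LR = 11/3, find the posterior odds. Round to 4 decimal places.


Bayes' rule in odds form: posterior odds = prior odds * LR
= (9 * 11) / (4 * 3)
= 99/12 = 8.25

8.25


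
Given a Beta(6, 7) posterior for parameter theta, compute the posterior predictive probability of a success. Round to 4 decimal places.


For a Beta-Bernoulli model, the predictive probability is the mean:
P(success) = 6/(6+7) = 6/13 = 0.4615

0.4615


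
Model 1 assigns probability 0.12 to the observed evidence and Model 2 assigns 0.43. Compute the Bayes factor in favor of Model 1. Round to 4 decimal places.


BF = P(data|M1) / P(data|M2)
= 0.12 / 0.43 = 0.2791

0.2791


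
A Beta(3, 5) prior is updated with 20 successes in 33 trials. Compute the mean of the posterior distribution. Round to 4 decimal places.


After update: Beta(23, 18)
Mean = 23 / (23 + 18) = 23 / 41
= 0.561

0.561


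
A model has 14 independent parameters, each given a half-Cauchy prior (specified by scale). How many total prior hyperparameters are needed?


Each half-Cauchy prior needs 1 hyperparameter (scale).
Total = 1 * 14 = 14

14


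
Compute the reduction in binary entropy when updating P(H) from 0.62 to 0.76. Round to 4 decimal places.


H_before = -p*log2(p) - (1-p)*log2(1-p) for p=0.62: 0.958
H_after for p=0.76: 0.795
Reduction = 0.958 - 0.795 = 0.163

0.163


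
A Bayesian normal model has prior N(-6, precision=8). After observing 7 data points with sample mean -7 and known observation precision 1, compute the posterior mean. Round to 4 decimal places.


Posterior mean = (prior_precision * prior_mean + n * data_precision * data_mean) / (prior_precision + n * data_precision)
Numerator = 8*-6 + 7*1*-7 = -97
Denominator = 8 + 7*1 = 15
Posterior mean = -6.4667

-6.4667


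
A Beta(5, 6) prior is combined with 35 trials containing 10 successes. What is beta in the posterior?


In conjugate updating:
beta_posterior = beta_prior + (n - k)
= 6 + (35 - 10)
= 6 + 25 = 31

31


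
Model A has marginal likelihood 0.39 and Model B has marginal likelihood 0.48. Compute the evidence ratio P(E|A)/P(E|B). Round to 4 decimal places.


Evidence ratio = P(E|A) / P(E|B)
= 0.39 / 0.48
= 0.8125

0.8125


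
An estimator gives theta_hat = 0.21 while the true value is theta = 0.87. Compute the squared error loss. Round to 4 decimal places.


The squared error loss is (theta_hat - theta)^2
= (0.21 - 0.87)^2
= (-0.66)^2 = 0.4356

0.4356


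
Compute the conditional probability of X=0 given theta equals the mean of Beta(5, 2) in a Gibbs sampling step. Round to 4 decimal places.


Mean of Beta(5, 2) = 0.7143
P(X=0 | theta=0.7143) = 0.2857

0.2857


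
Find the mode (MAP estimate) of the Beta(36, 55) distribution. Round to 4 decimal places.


For Beta(a,b) with a,b > 1:
Mode = (a-1)/(a+b-2) = (36-1)/(91-2)
= 35/89 = 0.3933

0.3933


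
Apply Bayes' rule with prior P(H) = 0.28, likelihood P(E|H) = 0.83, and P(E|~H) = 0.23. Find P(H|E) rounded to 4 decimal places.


Step 1: Compute marginal P(E) = P(E|H)P(H) + P(E|~H)P(~H)
= 0.83*0.28 + 0.23*0.72 = 0.398
Step 2: P(H|E) = P(E|H)P(H)/P(E) = 0.2324/0.398
= 0.5839

0.5839


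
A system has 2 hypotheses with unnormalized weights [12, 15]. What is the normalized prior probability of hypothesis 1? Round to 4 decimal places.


The normalized prior is the weight divided by the total.
Total weight = 27
P(H1) = 12 / 27 = 0.4444

0.4444


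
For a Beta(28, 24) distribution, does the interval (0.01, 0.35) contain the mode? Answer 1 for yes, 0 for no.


Mode of Beta(a,b) = (a-1)/(a+b-2)
= (28-1)/(28+24-2) = 0.54
Check: 0.01 <= 0.54 <= 0.35?
Result: 0

0


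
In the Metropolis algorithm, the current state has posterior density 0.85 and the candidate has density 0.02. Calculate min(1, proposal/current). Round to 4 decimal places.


Ratio = 0.02/0.85 = 0.0235
Acceptance probability = min(1, 0.0235)
= 0.0235

0.0235


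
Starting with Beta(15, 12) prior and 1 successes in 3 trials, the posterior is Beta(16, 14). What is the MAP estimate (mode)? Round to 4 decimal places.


The mode of Beta(a, b) when a > 1 and b > 1 is (a-1)/(a+b-2)
= (16 - 1) / (16 + 14 - 2)
= 15 / 28
= 0.5357

0.5357


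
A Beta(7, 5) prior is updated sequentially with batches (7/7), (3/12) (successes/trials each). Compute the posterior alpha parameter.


Sequential conjugate updating is equivalent to a single batch update.
Total successes across all batches = 10
alpha_posterior = alpha_prior + total_successes = 7 + 10
= 17

17


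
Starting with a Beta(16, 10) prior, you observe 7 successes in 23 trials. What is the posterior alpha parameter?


For a Beta-Binomial conjugate model:
Posterior alpha = prior alpha + number of successes
= 16 + 7 = 23

23


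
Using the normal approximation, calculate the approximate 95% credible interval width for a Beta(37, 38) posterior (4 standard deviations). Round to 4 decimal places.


Var(Beta) = 37*38/(75^2 * 76) = 0.0033
SD = 0.0573
Width ~ 4*SD = 0.2294

0.2294


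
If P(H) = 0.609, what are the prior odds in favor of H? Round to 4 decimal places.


Prior odds = P(H) / (1 - P(H))
= 0.609 / 0.391
= 1.5575

1.5575


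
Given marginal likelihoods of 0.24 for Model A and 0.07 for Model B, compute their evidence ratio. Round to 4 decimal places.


Ratio = ML(A) / ML(B) = 0.24/0.07
= 3.4286

3.4286


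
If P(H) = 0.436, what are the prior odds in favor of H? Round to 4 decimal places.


Prior odds = P(H) / (1 - P(H))
= 0.436 / 0.564
= 0.773

0.773


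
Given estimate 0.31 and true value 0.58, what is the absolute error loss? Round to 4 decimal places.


Absolute error = |estimate - true|
= |-0.27| = 0.27

0.27


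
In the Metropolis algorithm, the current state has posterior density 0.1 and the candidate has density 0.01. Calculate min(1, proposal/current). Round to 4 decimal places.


Ratio = 0.01/0.1 = 0.1
Acceptance probability = min(1, 0.1)
= 0.1

0.1


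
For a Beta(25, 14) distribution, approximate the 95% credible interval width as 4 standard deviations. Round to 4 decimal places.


Variance of Beta(a,b) = ab / ((a+b)^2 * (a+b+1))
= 25*14 / ((39)^2 * 40)
= 0.0058
SD = sqrt(0.0058) = 0.0758
Width = 4 * SD = 0.3034

0.3034


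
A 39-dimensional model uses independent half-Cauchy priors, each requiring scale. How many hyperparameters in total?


Per parameter: 1 (scale).
Total = 39 * 1 = 39

39


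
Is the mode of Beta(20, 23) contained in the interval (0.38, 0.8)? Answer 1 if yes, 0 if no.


Mode = (a-1)/(a+b-2) = 19/41 = 0.4634
Interval: (0.38, 0.8)
Contains mode? 1

1


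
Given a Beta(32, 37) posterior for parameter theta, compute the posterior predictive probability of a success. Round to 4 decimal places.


For a Beta-Bernoulli model, the predictive probability is the mean:
P(success) = 32/(32+37) = 32/69 = 0.4638

0.4638


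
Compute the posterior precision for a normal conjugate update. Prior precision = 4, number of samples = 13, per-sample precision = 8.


tau_post = tau_0 + n * tau
= 4 + 13 * 8 = 108

108


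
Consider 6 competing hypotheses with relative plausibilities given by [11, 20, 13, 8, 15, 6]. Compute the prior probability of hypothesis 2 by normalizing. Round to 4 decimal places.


Sum of weights = 11 + 20 + 13 + 8 + 15 + 6 = 73
Normalized prior for H2 = 20 / 73
= 0.274

0.274


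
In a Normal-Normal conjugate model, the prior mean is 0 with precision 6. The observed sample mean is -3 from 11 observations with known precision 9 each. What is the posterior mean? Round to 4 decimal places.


Posterior precision = tau0 + n*tau = 6 + 11*9 = 105
Posterior mean = (tau0*mu0 + n*tau*xbar) / posterior_precision
= (6*0 + 11*9*-3) / 105
= -297 / 105 = -2.8286

-2.8286


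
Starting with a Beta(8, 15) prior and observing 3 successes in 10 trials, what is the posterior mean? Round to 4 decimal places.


Posterior parameters: alpha = 8 + 3 = 11
beta = 15 + 7 = 22
Posterior mean = alpha / (alpha + beta) = 11 / 33
= 0.3333

0.3333


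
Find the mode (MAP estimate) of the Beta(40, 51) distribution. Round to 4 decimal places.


For Beta(a,b) with a,b > 1:
Mode = (a-1)/(a+b-2) = (40-1)/(91-2)
= 39/89 = 0.4382

0.4382


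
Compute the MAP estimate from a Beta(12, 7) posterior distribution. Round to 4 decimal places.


MAP = mode of Beta distribution
= (alpha - 1)/(alpha + beta - 2)
= (12-1)/(12+7-2)
= 11/17 = 0.6471

0.6471


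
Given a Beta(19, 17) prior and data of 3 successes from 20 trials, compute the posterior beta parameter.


Number of failures = 20 - 3 = 17
Posterior beta = 17 + 17 = 34

34


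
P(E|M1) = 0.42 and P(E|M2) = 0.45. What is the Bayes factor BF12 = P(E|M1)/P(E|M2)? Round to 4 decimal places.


Bayes factor BF12 = P(E|M1) / P(E|M2)
= 0.42 / 0.45
= 0.9333

0.9333


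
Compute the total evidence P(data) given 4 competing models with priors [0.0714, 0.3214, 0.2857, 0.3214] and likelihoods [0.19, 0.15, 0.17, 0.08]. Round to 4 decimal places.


Marginal likelihood = sum P(model_i) * P(data|model_i)
Model 1: 0.0714 * 0.19 = 0.0136
Model 2: 0.3214 * 0.15 = 0.0482
Model 3: 0.2857 * 0.17 = 0.0486
Model 4: 0.3214 * 0.08 = 0.0257
Total = 0.1361

0.1361


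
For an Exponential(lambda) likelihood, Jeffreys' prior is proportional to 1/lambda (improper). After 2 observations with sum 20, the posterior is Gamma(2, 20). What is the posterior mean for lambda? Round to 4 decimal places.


Posterior = Gamma(n, sum_x) = Gamma(2, 20)
Posterior mean = shape/rate = 2/20
= 0.1

0.1


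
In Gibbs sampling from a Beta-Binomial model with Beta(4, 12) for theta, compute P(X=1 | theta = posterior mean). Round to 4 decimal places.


Posterior mean = alpha/(alpha+beta) = 4/16 = 0.25
P(X=1|theta=mean) = theta = 0.25

0.25


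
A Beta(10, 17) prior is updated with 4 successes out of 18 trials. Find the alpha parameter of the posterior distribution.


In the Beta-Binomial conjugate update:
alpha_post = alpha_prior + successes
= 10 + 4
= 14

14


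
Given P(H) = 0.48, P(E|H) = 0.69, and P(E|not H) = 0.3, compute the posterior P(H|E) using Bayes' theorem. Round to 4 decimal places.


By Bayes' theorem: P(H|E) = P(E|H)*P(H) / P(E)
P(E) = P(E|H)*P(H) + P(E|not H)*P(not H)
P(E) = 0.69*0.48 + 0.3*0.52 = 0.4872
P(H|E) = 0.69*0.48 / 0.4872 = 0.6798

0.6798


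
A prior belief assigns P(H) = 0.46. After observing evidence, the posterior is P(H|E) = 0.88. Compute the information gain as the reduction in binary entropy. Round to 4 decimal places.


H(prior) = -0.46*log2(0.46) - 0.54*log2(0.54)
= 0.9954
H(post) = -0.88*log2(0.88) - 0.12*log2(0.12)
= 0.5294
IG = 0.9954 - 0.5294 = 0.466

0.466


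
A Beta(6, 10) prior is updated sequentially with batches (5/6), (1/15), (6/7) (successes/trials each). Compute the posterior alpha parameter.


Sequential conjugate updating is equivalent to a single batch update.
Total successes across all batches = 12
alpha_posterior = alpha_prior + total_successes = 6 + 12
= 18

18


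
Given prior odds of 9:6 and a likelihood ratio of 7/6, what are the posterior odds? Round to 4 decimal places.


Posterior odds = prior odds * LR
Prior odds = 9/6 = 1.5
LR = 7/6 = 1.1667
Posterior odds = 1.5 * 1.1667 = 1.75

1.75


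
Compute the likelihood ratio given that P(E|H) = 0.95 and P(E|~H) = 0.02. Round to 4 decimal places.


LR = P(E|H) / P(E|~H)
= 0.95 / 0.02 = 47.5

47.5


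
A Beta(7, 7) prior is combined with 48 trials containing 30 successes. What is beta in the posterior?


In conjugate updating:
beta_posterior = beta_prior + (n - k)
= 7 + (48 - 30)
= 7 + 18 = 25

25


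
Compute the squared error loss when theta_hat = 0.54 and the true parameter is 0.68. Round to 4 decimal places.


L = (theta_hat - theta_true)^2
= (0.54 - 0.68)^2
= -0.14^2 = 0.0196

0.0196


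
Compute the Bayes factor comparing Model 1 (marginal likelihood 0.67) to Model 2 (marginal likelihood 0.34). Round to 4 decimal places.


BF12 = marginal likelihood of M1 / marginal likelihood of M2
= 0.67/0.34
= 1.9706

1.9706


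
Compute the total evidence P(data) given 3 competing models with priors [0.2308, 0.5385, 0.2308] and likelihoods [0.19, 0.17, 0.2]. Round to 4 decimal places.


Marginal likelihood = sum P(model_i) * P(data|model_i)
Model 1: 0.2308 * 0.19 = 0.0439
Model 2: 0.5385 * 0.17 = 0.0915
Model 3: 0.2308 * 0.2 = 0.0462
Total = 0.1816

0.1816


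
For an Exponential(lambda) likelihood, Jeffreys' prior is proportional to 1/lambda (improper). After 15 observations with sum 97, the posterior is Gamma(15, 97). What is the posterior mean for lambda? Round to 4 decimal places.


Posterior = Gamma(n, sum_x) = Gamma(15, 97)
Posterior mean = shape/rate = 15/97
= 0.1546

0.1546


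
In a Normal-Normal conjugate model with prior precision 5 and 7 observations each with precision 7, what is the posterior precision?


Posterior precision = prior precision + n * observation precision
= 5 + 7 * 7
= 5 + 49 = 54

54


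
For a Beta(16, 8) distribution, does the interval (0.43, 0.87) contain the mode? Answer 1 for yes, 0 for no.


Mode of Beta(a,b) = (a-1)/(a+b-2)
= (16-1)/(16+8-2) = 0.6818
Check: 0.43 <= 0.6818 <= 0.87?
Result: 1

1


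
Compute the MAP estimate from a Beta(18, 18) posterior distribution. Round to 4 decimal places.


MAP = mode of Beta distribution
= (alpha - 1)/(alpha + beta - 2)
= (18-1)/(18+18-2)
= 17/34 = 0.5

0.5


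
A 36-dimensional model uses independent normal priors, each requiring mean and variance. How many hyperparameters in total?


Per parameter: 2 (mean and variance).
Total = 36 * 2 = 72

72


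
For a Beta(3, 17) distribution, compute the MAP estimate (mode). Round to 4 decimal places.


MAP = mode = (a-1)/(a+b-2)
= (3-1)/(3+17-2)
= 2/18 = 0.1111

0.1111


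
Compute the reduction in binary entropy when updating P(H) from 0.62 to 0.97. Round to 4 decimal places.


H_before = -p*log2(p) - (1-p)*log2(1-p) for p=0.62: 0.958
H_after for p=0.97: 0.1944
Reduction = 0.958 - 0.1944 = 0.7637

0.7637


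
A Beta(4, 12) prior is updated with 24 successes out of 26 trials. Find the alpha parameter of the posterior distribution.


In the Beta-Binomial conjugate update:
alpha_post = alpha_prior + successes
= 4 + 24
= 28

28


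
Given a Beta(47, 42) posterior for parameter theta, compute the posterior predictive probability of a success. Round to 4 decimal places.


For a Beta-Bernoulli model, the predictive probability is the mean:
P(success) = 47/(47+42) = 47/89 = 0.5281

0.5281


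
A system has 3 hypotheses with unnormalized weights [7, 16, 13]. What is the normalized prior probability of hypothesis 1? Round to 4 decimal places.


The normalized prior is the weight divided by the total.
Total weight = 36
P(H1) = 7 / 36 = 0.1944

0.1944


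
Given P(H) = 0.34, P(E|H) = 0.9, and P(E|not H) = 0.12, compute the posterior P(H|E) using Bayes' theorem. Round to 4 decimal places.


By Bayes' theorem: P(H|E) = P(E|H)*P(H) / P(E)
P(E) = P(E|H)*P(H) + P(E|not H)*P(not H)
P(E) = 0.9*0.34 + 0.12*0.66 = 0.3852
P(H|E) = 0.9*0.34 / 0.3852 = 0.7944

0.7944


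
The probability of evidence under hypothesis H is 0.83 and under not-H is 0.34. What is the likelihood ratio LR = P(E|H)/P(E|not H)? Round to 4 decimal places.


LR = 0.83 / 0.34
= 2.4412

2.4412


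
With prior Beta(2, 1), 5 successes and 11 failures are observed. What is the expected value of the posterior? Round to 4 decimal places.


Posterior = Beta(7, 12)
E[theta] = alpha/(alpha+beta)
= 7/19 = 0.3684

0.3684


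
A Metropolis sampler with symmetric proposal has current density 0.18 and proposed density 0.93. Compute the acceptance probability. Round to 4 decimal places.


For symmetric proposals, acceptance = min(1, pi(x*)/pi(x))
= min(1, 0.93/0.18)
= min(1, 5.1667) = 1.0

1.0


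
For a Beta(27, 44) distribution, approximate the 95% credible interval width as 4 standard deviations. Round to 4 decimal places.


Variance of Beta(a,b) = ab / ((a+b)^2 * (a+b+1))
= 27*44 / ((71)^2 * 72)
= 0.0033
SD = sqrt(0.0033) = 0.0572
Width = 4 * SD = 0.2288

0.2288


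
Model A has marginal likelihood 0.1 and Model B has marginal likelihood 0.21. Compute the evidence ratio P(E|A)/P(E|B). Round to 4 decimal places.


Evidence ratio = P(E|A) / P(E|B)
= 0.1 / 0.21
= 0.4762

0.4762


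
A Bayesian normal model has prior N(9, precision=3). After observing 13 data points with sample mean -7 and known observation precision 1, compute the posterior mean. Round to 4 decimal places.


Posterior mean = (prior_precision * prior_mean + n * data_precision * data_mean) / (prior_precision + n * data_precision)
Numerator = 3*9 + 13*1*-7 = -64
Denominator = 3 + 13*1 = 16
Posterior mean = -4.0

-4.0


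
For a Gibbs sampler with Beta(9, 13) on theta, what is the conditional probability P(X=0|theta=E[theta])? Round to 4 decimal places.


E[theta] = 9/(9+13) = 0.4091
P(X=0|theta) = 1 - theta = 0.5909

0.5909


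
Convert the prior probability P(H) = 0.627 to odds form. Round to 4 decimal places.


P(not H) = 1 - 0.627 = 0.373
Odds = 0.627 / 0.373 = 1.681

1.681


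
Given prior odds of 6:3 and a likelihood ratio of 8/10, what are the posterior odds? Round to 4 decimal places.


Posterior odds = prior odds * LR
Prior odds = 6/3 = 2.0
LR = 8/10 = 0.8
Posterior odds = 2.0 * 0.8 = 1.6

1.6


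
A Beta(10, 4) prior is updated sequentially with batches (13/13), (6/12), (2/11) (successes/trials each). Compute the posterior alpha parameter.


Sequential conjugate updating is equivalent to a single batch update.
Total successes across all batches = 21
alpha_posterior = alpha_prior + total_successes = 10 + 21
= 31

31


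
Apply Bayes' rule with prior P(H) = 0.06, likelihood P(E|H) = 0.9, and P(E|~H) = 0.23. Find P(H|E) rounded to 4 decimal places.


Step 1: Compute marginal P(E) = P(E|H)P(H) + P(E|~H)P(~H)
= 0.9*0.06 + 0.23*0.94 = 0.2702
Step 2: P(H|E) = P(E|H)P(H)/P(E) = 0.054/0.2702
= 0.1999

0.1999


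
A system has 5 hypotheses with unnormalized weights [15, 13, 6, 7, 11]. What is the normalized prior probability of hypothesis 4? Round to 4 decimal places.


The normalized prior is the weight divided by the total.
Total weight = 52
P(H4) = 7 / 52 = 0.1346

0.1346


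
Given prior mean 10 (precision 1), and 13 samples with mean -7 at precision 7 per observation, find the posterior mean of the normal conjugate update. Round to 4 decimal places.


The posterior mean is a precision-weighted average of prior and data.
Post. prec. = 1 + 91 = 92
Post. mean = (10 + -637)/92 = -627/92 = -6.8152

-6.8152


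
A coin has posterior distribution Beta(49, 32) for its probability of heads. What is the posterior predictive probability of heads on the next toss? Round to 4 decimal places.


Posterior predictive = E[theta] = alpha/(alpha+beta)
= 49/81
= 0.6049

0.6049


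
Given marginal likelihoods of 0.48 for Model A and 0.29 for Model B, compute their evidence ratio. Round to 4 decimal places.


Ratio = ML(A) / ML(B) = 0.48/0.29
= 1.6552

1.6552


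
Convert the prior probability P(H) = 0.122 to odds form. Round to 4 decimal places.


P(not H) = 1 - 0.122 = 0.878
Odds = 0.122 / 0.878 = 0.139

0.139


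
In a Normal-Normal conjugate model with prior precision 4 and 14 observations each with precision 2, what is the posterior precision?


Posterior precision = prior precision + n * observation precision
= 4 + 14 * 2
= 4 + 28 = 32

32


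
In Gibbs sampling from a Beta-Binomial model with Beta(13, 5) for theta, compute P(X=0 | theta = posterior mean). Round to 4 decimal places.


Posterior mean = alpha/(alpha+beta) = 13/18 = 0.7222
P(X=0|theta=mean) = 1 - theta = 0.2778

0.2778


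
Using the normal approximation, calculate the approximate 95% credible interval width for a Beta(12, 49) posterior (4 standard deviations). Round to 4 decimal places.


Var(Beta) = 12*49/(61^2 * 62) = 0.0025
SD = 0.0505
Width ~ 4*SD = 0.2019

0.2019


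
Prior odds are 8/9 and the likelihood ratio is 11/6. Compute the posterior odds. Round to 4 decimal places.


Posterior odds = prior odds * likelihood ratio
= (8/9) * (11/6)
= 88 / 54
= 1.6296

1.6296


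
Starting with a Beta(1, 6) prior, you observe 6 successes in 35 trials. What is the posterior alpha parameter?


For a Beta-Binomial conjugate model:
Posterior alpha = prior alpha + number of successes
= 1 + 6 = 7

7


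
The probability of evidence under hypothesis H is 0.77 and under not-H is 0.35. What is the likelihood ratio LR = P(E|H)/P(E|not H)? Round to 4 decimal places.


LR = 0.77 / 0.35
= 2.2

2.2


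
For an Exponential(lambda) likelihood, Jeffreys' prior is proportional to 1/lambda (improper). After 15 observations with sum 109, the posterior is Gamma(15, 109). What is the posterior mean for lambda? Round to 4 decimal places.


Posterior = Gamma(n, sum_x) = Gamma(15, 109)
Posterior mean = shape/rate = 15/109
= 0.1376

0.1376


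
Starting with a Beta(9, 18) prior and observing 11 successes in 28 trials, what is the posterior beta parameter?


Posterior beta = prior beta + failures
Failures = 28 - 11 = 17
beta_post = 18 + 17 = 35

35


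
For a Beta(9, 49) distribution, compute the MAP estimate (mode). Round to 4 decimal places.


MAP = mode = (a-1)/(a+b-2)
= (9-1)/(9+49-2)
= 8/56 = 0.1429

0.1429


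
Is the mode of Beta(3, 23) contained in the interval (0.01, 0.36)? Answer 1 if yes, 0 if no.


Mode = (a-1)/(a+b-2) = 2/24 = 0.0833
Interval: (0.01, 0.36)
Contains mode? 1

1


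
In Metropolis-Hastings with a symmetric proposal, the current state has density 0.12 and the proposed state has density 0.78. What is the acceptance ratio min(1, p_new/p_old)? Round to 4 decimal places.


Ratio = p_new / p_old = 0.78 / 0.12 = 6.5
Acceptance = min(1, 6.5) = 1.0

1.0


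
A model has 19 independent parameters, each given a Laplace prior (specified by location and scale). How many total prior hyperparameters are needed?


Each Laplace prior needs 2 hyperparameters (location and scale).
Total = 2 * 19 = 38

38


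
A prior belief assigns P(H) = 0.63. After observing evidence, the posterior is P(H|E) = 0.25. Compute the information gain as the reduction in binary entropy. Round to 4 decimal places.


H(prior) = -0.63*log2(0.63) - 0.37*log2(0.37)
= 0.9507
H(post) = -0.25*log2(0.25) - 0.75*log2(0.75)
= 0.8113
IG = 0.9507 - 0.8113 = 0.1394

0.1394


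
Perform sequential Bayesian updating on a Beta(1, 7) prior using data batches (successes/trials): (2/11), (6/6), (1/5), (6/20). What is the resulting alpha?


Accumulate successes: 15
Posterior alpha = prior alpha + sum of successes
= 1 + 15 = 16

16


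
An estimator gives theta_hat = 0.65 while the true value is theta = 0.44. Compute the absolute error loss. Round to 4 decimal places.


The absolute error loss is |theta_hat - theta|
= |0.65 - 0.44|
= 0.21

0.21


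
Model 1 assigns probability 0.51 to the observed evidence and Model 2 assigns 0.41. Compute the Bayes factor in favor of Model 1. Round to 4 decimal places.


BF = P(data|M1) / P(data|M2)
= 0.51 / 0.41 = 1.2439

1.2439


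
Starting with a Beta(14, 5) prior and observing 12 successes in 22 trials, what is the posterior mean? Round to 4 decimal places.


Posterior parameters: alpha = 14 + 12 = 26
beta = 5 + 10 = 15
Posterior mean = alpha / (alpha + beta) = 26 / 41
= 0.6341

0.6341


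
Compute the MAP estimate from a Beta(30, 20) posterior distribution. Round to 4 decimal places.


MAP = mode of Beta distribution
= (alpha - 1)/(alpha + beta - 2)
= (30-1)/(30+20-2)
= 29/48 = 0.6042

0.6042


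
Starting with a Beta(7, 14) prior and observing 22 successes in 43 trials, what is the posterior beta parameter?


Posterior beta = prior beta + failures
Failures = 43 - 22 = 21
beta_post = 14 + 21 = 35

35


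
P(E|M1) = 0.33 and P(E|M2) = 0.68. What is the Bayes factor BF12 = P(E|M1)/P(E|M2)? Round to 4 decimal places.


Bayes factor BF12 = P(E|M1) / P(E|M2)
= 0.33 / 0.68
= 0.4853

0.4853


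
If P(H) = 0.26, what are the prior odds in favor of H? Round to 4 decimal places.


Prior odds = P(H) / (1 - P(H))
= 0.26 / 0.74
= 0.3514

0.3514


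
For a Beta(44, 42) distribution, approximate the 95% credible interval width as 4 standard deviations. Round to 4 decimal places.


Variance of Beta(a,b) = ab / ((a+b)^2 * (a+b+1))
= 44*42 / ((86)^2 * 87)
= 0.0029
SD = sqrt(0.0029) = 0.0536
Width = 4 * SD = 0.2144

0.2144


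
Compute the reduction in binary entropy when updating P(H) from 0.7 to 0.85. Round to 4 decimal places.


H_before = -p*log2(p) - (1-p)*log2(1-p) for p=0.7: 0.8813
H_after for p=0.85: 0.6098
Reduction = 0.8813 - 0.6098 = 0.2715

0.2715


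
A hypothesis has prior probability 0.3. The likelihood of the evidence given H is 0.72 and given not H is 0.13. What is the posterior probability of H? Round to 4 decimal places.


Using Bayes' theorem:
P(E) = 0.3 * 0.72 + 0.7 * 0.13
P(E) = 0.307
P(H|E) = (0.3 * 0.72) / 0.307 = 0.7036

0.7036


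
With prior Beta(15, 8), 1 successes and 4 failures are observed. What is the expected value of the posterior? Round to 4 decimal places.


Posterior = Beta(16, 12)
E[theta] = alpha/(alpha+beta)
= 16/28 = 0.5714

0.5714


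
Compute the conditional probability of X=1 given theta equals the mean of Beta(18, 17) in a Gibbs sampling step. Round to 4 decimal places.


Mean of Beta(18, 17) = 0.5143
P(X=1 | theta=0.5143) = 0.5143

0.5143


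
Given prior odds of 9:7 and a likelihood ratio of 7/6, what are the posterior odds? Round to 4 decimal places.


Posterior odds = prior odds * LR
Prior odds = 9/7 = 1.2857
LR = 7/6 = 1.1667
Posterior odds = 1.2857 * 1.1667 = 1.5

1.5


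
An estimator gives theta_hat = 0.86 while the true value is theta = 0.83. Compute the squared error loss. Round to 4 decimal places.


The squared error loss is (theta_hat - theta)^2
= (0.86 - 0.83)^2
= (0.03)^2 = 0.0009

0.0009


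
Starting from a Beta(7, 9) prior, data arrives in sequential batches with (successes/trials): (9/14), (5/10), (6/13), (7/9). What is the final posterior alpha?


In sequential Bayesian updating, we sum all successes.
Total successes = 27
Final alpha = 7 + 27 = 34

34


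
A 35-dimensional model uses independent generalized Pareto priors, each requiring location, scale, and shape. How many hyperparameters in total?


Per parameter: 3 (location, scale, and shape).
Total = 35 * 3 = 105

105


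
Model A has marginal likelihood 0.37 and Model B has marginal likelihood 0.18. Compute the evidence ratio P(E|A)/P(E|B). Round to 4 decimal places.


Evidence ratio = P(E|A) / P(E|B)
= 0.37 / 0.18
= 2.0556

2.0556


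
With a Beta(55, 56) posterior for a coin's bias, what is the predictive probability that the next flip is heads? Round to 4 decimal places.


The predictive probability equals the posterior mean.
P(next = heads) = alpha / (alpha + beta)
= 55 / 111 = 0.4955

0.4955
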